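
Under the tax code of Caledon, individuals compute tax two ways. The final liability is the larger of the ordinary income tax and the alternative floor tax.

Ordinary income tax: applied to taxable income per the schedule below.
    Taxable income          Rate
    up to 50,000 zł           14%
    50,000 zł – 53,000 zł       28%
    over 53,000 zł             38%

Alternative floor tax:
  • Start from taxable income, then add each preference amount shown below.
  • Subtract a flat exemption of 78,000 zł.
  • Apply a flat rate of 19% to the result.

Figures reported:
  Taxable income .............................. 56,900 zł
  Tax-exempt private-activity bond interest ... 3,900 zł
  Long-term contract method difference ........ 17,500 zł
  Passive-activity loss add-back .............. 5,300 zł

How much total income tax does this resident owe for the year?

Ordinary income tax:
  50,000 zł × 14% = 7,000 zł
  3,000 zł × 28% = 840 zł
  3,900 zł × 38% = 1,482 zł
  → 9,322 zł

Alternative floor tax:
  Adjusted income: 56,900 zł + 3,900 zł + 17,500 zł + 5,300 zł = 83,600 zł
  Less exemption 78,000 zł → base 5,600 zł
  5,600 zł × 19% = 1,064 zł

9,322 zł > 1,064 zł, so the ordinary income tax governs.

9,322 zł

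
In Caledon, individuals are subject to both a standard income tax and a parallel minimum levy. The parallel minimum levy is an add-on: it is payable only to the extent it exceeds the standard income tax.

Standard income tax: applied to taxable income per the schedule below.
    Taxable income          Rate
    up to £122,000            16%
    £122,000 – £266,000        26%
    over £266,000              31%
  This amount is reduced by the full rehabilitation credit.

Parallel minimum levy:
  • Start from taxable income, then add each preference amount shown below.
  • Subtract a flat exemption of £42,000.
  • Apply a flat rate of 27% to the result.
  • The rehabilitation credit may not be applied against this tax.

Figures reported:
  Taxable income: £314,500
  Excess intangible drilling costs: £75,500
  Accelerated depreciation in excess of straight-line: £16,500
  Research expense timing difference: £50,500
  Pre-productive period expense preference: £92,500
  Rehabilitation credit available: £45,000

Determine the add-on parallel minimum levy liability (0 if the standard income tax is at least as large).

Parallel minimum levy:
  Adjusted income: £314,500 + £75,500 + £16,500 + £50,500 + £92,500 = £549,500
  Less exemption £42,000 → base £507,500
  £507,500 × 27% = £137,025

Standard income tax:
  £122,000 × 16% = £19,520
  £144,000 × 26% = £37,440
  £48,500 × 31% = £15,035
  → £71,995
  Less rehabilitation credit £45,000 → £26,995

Excess of parallel minimum levy over standard income tax: £137,025 − £26,995 = £110,030.

£110,030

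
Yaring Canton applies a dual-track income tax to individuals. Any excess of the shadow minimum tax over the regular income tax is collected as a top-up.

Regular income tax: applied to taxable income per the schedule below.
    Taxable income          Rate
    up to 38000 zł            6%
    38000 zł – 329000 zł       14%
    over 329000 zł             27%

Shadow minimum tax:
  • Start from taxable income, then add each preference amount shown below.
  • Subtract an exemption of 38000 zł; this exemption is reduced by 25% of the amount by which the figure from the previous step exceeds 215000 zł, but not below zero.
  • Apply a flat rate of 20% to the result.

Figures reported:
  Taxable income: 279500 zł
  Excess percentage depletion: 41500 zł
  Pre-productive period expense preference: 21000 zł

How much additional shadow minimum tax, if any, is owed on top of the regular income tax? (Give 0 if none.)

31060 zł

Regular income tax:
  38000 zł × 6% = 2280 zł
  241500 zł × 14% = 33810 zł
  → 36090 zł

Shadow minimum tax:
  Adjusted income: 279500 zł + 41500 zł + 21000 zł = 342000 zł
  Exemption: 38000 zł − 25% × (342000 zł − 215000 zł) = 38000 zł − 31750 zł = 6250 zł
  Base: 342000 zł − 6250 zł = 335750 zł
  335750 zł × 20% = 67150 zł

Excess of shadow minimum tax over regular income tax: 67150 zł − 36090 zł = 31060 zł.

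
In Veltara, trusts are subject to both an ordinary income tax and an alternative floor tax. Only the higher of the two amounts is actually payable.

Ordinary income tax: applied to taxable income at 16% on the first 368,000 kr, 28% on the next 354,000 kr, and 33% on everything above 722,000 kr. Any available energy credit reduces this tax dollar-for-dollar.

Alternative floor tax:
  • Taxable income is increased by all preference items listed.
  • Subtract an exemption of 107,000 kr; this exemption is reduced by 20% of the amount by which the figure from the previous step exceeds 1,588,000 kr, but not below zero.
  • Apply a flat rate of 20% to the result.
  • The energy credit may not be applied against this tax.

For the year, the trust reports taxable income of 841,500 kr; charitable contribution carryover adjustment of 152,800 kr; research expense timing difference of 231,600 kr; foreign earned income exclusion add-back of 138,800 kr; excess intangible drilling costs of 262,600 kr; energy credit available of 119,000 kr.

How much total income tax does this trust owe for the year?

Alternative floor tax:
  Adjusted income: 841,500 kr + 152,800 kr + 231,600 kr + 138,800 kr + 262,600 kr = 1,627,300 kr
  Exemption: 107,000 kr − 20% × (1,627,300 kr − 1,588,000 kr) = 107,000 kr − 7,860 kr = 99,140 kr
  Base: 1,627,300 kr − 99,140 kr = 1,528,160 kr
  1,528,160 kr × 20% = 305,632 kr

Ordinary income tax:
  368,000 kr × 16% = 58,880 kr
  354,000 kr × 28% = 99,120 kr
  119,500 kr × 33% = 39,435 kr
  → 197,435 kr
  Less energy credit 119,000 kr → 78,435 kr

305,632 kr > 78,435 kr, so the alternative floor tax is the binding amount.

305,632 kr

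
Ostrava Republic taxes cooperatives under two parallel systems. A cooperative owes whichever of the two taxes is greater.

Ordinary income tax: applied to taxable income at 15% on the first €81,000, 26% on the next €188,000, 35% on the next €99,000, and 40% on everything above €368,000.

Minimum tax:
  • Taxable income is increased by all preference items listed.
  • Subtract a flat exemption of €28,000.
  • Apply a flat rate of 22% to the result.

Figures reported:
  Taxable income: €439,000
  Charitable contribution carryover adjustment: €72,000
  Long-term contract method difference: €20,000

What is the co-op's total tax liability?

€124,080

Minimum tax:
  Adjusted income: €439,000 + €72,000 + €20,000 = €531,000
  Less exemption €28,000 → base €503,000
  €503,000 × 22% = €110,660

Ordinary income tax:
  €81,000 × 15% = €12,150
  €188,000 × 26% = €48,880
  €99,000 × 35% = €34,650
  €71,000 × 40% = €28,400
  → €124,080

€124,080 > €110,660, so the ordinary income tax governs.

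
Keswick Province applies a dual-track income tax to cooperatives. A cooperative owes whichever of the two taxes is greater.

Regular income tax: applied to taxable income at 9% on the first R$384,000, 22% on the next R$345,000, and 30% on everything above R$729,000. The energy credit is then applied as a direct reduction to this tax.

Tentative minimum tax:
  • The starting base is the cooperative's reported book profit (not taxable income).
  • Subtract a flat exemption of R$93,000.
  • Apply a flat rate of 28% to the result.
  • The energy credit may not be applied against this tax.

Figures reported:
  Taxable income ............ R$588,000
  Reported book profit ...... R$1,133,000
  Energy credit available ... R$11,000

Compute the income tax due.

R$291,200

Regular income tax:
  R$384,000 × 9% = R$34,560
  R$204,000 × 22% = R$44,880
  → R$79,440
  Less energy credit R$11,000 → R$68,440

Tentative minimum tax:
  Base (reported book profit): R$1,133,000
  Less exemption R$93,000 → base R$1,040,000
  R$1,040,000 × 28% = R$291,200

R$291,200 > R$68,440, so the tentative minimum tax is the binding amount.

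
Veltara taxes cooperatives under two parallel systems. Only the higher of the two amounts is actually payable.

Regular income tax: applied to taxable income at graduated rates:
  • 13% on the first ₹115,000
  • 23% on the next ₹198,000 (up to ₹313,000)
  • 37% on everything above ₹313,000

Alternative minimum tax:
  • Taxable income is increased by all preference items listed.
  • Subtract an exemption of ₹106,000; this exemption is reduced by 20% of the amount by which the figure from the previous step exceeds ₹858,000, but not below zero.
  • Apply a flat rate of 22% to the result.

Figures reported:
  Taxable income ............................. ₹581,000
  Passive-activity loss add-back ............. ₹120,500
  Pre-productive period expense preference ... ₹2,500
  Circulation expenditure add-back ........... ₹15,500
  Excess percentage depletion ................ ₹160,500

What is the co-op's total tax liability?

₹171,248

Alternative minimum tax:
  Adjusted income: ₹581,000 + ₹120,500 + ₹2,500 + ₹15,500 + ₹160,500 = ₹880,000
  Exemption: ₹106,000 − 20% × (₹880,000 − ₹858,000) = ₹106,000 − ₹4,400 = ₹101,600
  Base: ₹880,000 − ₹101,600 = ₹778,400
  ₹778,400 × 22% = ₹171,248

Regular income tax:
  ₹115,000 × 13% = ₹14,950
  ₹198,000 × 23% = ₹45,540
  ₹268,000 × 37% = ₹99,160
  → ₹159,650

₹171,248 > ₹159,650, so the alternative minimum tax is the binding amount.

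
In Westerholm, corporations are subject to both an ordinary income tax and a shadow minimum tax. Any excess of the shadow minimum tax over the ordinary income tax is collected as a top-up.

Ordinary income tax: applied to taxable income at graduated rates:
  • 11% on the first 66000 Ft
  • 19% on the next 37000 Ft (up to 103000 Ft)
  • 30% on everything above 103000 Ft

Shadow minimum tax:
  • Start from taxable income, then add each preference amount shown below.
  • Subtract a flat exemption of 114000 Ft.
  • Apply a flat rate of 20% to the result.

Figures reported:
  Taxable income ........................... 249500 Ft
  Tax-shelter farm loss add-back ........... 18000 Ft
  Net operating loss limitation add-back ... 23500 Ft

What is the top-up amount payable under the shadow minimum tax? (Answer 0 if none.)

0 Ft

Ordinary income tax:
  66000 Ft × 11% = 7260 Ft
  37000 Ft × 19% = 7030 Ft
  146500 Ft × 30% = 43950 Ft
  → 58240 Ft

Shadow minimum tax:
  Adjusted income: 249500 Ft + 18000 Ft + 23500 Ft = 291000 Ft
  Less exemption 114000 Ft → base 177000 Ft
  177000 Ft × 20% = 35400 Ft

35400 Ft ≤ 58240 Ft, so no add-on is due.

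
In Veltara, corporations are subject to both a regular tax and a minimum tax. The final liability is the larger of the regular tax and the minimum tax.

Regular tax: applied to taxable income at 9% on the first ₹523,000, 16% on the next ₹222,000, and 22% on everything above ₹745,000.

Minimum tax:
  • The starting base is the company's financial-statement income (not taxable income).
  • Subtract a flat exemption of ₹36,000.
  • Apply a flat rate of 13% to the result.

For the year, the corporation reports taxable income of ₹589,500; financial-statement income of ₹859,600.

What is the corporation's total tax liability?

₹107,068

Minimum tax:
  Base (financial-statement income): ₹859,600
  Less exemption ₹36,000 → base ₹823,600
  ₹823,600 × 13% = ₹107,068

Regular tax:
  ₹523,000 × 9% = ₹47,070
  ₹66,500 × 16% = ₹10,640
  → ₹57,710

₹107,068 > ₹57,710, so the minimum tax is the binding amount.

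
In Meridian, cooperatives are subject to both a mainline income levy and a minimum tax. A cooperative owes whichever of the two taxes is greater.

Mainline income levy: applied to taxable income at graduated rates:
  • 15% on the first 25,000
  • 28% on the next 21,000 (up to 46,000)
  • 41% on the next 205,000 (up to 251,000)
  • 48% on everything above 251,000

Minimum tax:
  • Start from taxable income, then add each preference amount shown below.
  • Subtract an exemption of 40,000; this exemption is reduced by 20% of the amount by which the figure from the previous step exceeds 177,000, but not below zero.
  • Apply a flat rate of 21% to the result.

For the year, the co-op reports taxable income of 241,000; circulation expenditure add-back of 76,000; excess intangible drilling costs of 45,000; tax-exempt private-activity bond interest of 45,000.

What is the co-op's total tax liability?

Minimum tax:
  Adjusted income: 241,000 + 76,000 + 45,000 + 45,000 = 407,000
  Exemption: 20% × (407,000 − 177,000) = 46,000 ≥ 40,000, so the exemption is fully phased out
  Base: 407,000 − 0 = 407,000
  407,000 × 21% = 85,470

Mainline income levy:
  25,000 × 15% = 3,750
  21,000 × 28% = 5,880
  195,000 × 41% = 79,950
  → 89,580

89,580 > 85,470, so the mainline income levy governs.

89,580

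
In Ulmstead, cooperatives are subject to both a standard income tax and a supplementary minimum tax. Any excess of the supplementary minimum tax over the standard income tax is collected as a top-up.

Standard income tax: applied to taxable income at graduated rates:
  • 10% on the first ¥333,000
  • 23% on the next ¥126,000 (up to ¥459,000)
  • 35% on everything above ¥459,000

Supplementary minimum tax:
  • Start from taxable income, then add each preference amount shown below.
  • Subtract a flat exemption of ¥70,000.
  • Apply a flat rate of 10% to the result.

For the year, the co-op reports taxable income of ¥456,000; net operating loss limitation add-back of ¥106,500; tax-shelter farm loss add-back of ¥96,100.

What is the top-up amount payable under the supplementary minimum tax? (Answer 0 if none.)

Standard income tax:
  ¥333,000 × 10% = ¥33,300
  ¥123,000 × 23% = ¥28,290
  → ¥61,590

Supplementary minimum tax:
  Adjusted income: ¥456,000 + ¥106,500 + ¥96,100 = ¥658,600
  Less exemption ¥70,000 → base ¥588,600
  ¥588,600 × 10% = ¥58,860

¥58,860 ≤ ¥61,590, so no add-on is due.

¥0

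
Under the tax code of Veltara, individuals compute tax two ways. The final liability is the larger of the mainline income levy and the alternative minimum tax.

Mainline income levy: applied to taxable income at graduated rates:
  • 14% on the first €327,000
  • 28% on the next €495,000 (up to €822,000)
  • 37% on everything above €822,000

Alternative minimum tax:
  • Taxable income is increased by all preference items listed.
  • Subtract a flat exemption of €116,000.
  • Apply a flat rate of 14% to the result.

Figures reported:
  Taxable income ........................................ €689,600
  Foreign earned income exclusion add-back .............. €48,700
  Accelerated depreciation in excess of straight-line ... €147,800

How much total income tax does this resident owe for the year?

€147,308

Mainline income levy:
  €327,000 × 14% = €45,780
  €362,600 × 28% = €101,528
  → €147,308

Alternative minimum tax:
  Adjusted income: €689,600 + €48,700 + €147,800 = €886,100
  Less exemption €116,000 → base €770,100
  €770,100 × 14% = €107,814

€147,308 > €107,814, so the mainline income levy governs.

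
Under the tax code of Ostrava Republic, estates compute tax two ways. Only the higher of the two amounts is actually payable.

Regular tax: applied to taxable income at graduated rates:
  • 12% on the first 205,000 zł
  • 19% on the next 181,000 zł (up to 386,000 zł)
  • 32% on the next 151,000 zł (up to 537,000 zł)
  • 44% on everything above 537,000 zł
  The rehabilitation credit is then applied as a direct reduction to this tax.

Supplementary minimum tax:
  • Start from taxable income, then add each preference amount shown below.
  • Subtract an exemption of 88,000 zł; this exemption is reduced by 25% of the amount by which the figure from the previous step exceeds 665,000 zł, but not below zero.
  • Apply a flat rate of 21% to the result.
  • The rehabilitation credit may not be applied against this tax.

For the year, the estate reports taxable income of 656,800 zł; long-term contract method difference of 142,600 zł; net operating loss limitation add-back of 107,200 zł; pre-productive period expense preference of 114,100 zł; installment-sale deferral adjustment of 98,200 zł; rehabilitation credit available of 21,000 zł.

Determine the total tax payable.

Supplementary minimum tax:
  Adjusted income: 656,800 zł + 142,600 zł + 107,200 zł + 114,100 zł + 98,200 zł = 1,118,900 zł
  Exemption: 25% × (1,118,900 zł − 665,000 zł) = 113,475 zł ≥ 88,000 zł, so the exemption is fully phased out
  Base: 1,118,900 zł − 0 zł = 1,118,900 zł
  1,118,900 zł × 21% = 234,969 zł

Regular tax:
  205,000 zł × 12% = 24,600 zł
  181,000 zł × 19% = 34,390 zł
  151,000 zł × 32% = 48,320 zł
  119,800 zł × 44% = 52,712 zł
  → 160,022 zł
  Less rehabilitation credit 21,000 zł → 139,022 zł

234,969 zł > 139,022 zł, so the supplementary minimum tax is the binding amount.

234,969 zł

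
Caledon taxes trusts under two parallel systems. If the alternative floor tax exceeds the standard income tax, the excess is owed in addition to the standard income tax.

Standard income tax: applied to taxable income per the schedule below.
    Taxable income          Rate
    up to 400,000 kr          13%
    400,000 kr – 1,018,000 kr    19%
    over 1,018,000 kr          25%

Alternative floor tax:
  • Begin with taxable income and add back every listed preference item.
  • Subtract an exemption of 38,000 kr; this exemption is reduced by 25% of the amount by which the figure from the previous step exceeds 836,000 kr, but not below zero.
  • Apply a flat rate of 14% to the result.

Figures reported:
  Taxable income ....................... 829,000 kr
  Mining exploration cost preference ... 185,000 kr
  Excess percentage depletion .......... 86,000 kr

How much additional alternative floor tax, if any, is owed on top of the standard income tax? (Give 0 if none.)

20,490 kr

Standard income tax:
  400,000 kr × 13% = 52,000 kr
  429,000 kr × 19% = 81,510 kr
  → 133,510 kr

Alternative floor tax:
  Adjusted income: 829,000 kr + 185,000 kr + 86,000 kr = 1,100,000 kr
  Exemption: 25% × (1,100,000 kr − 836,000 kr) = 66,000 kr ≥ 38,000 kr, so the exemption is fully phased out
  Base: 1,100,000 kr − 0 kr = 1,100,000 kr
  1,100,000 kr × 14% = 154,000 kr

Excess of alternative floor tax over standard income tax: 154,000 kr − 133,510 kr = 20,490 kr.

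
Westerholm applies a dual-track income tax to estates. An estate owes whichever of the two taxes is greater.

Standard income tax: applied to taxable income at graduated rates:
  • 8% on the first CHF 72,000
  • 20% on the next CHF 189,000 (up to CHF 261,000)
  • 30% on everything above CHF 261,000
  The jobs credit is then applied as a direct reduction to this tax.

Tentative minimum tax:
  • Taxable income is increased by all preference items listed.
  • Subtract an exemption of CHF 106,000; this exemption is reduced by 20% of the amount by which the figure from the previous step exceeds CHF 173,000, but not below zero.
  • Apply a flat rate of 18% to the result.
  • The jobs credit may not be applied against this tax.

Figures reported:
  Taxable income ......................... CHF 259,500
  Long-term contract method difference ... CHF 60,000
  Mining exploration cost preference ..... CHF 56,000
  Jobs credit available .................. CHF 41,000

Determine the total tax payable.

Standard income tax:
  CHF 72,000 × 8% = CHF 5,760
  CHF 187,500 × 20% = CHF 37,500
  → CHF 43,260
  Less jobs credit CHF 41,000 → CHF 2,260

Tentative minimum tax:
  Adjusted income: CHF 259,500 + CHF 60,000 + CHF 56,000 = CHF 375,500
  Exemption: CHF 106,000 − 20% × (CHF 375,500 − CHF 173,000) = CHF 106,000 − CHF 40,500 = CHF 65,500
  Base: CHF 375,500 − CHF 65,500 = CHF 310,000
  CHF 310,000 × 18% = CHF 55,800

CHF 55,800 > CHF 2,260, so the tentative minimum tax is the binding amount.

CHF 55,800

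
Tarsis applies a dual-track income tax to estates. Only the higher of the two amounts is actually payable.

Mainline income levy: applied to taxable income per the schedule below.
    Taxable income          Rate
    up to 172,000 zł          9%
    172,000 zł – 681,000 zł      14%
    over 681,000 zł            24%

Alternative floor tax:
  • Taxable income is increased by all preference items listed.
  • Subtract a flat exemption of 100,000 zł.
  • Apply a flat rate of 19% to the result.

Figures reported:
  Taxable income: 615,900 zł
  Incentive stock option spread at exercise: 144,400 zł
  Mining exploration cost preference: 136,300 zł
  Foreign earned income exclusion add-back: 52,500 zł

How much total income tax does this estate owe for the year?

Mainline income levy:
  172,000 zł × 9% = 15,480 zł
  443,900 zł × 14% = 62,146 zł
  → 77,626 zł

Alternative floor tax:
  Adjusted income: 615,900 zł + 144,400 zł + 136,300 zł + 52,500 zł = 949,100 zł
  Less exemption 100,000 zł → base 849,100 zł
  849,100 zł × 19% = 161,329 zł

161,329 zł > 77,626 zł, so the alternative floor tax is the binding amount.

161,329 zł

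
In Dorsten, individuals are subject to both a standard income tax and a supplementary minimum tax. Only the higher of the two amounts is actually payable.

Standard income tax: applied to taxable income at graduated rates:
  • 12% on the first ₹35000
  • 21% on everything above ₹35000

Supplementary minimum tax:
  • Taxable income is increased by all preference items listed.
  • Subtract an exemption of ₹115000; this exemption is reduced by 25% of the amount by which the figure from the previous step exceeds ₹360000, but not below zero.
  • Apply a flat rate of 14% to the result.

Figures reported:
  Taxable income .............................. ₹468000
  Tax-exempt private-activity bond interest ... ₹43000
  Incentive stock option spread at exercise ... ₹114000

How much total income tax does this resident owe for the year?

₹95130

Supplementary minimum tax:
  Adjusted income: ₹468000 + ₹43000 + ₹114000 = ₹625000
  Exemption: ₹115000 − 25% × (₹625000 − ₹360000) = ₹115000 − ₹66250 = ₹48750
  Base: ₹625000 − ₹48750 = ₹576250
  ₹576250 × 14% = ₹80675

Standard income tax:
  ₹35000 × 12% = ₹4200
  ₹433000 × 21% = ₹90930
  → ₹95130

₹95130 > ₹80675, so the standard income tax governs.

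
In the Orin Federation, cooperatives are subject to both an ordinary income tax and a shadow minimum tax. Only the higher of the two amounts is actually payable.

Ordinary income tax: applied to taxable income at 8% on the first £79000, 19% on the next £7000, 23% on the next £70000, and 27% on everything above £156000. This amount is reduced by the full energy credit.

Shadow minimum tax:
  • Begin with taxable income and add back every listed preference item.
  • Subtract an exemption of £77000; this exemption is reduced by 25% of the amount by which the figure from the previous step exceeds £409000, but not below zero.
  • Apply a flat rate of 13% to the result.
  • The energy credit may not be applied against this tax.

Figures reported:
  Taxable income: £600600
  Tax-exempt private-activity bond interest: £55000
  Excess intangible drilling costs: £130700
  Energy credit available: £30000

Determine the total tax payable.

£113792

Ordinary income tax:
  £79000 × 8% = £6320
  £7000 × 19% = £1330
  £70000 × 23% = £16100
  £444600 × 27% = £120042
  → £143792
  Less energy credit £30000 → £113792

Shadow minimum tax:
  Adjusted income: £600600 + £55000 + £130700 = £786300
  Exemption: 25% × (£786300 − £409000) = £94325 ≥ £77000, so the exemption is fully phased out
  Base: £786300 − £0 = £786300
  £786300 × 13% = £102219

£113792 > £102219, so the ordinary income tax governs.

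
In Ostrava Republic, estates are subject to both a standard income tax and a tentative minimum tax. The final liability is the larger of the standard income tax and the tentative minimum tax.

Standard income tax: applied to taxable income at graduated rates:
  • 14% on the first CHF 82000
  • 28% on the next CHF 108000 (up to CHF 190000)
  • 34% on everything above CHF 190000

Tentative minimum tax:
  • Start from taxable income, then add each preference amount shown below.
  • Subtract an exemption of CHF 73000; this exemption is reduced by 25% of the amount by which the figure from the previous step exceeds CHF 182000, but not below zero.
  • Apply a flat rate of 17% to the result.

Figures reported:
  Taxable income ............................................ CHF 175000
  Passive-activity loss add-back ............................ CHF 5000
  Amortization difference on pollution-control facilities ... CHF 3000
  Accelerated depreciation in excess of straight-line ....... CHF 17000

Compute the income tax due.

CHF 37520

Tentative minimum tax:
  Adjusted income: CHF 175000 + CHF 5000 + CHF 3000 + CHF 17000 = CHF 200000
  Exemption: CHF 73000 − 25% × (CHF 200000 − CHF 182000) = CHF 73000 − CHF 4500 = CHF 68500
  Base: CHF 200000 − CHF 68500 = CHF 131500
  CHF 131500 × 17% = CHF 22355

Standard income tax:
  CHF 82000 × 14% = CHF 11480
  CHF 93000 × 28% = CHF 26040
  → CHF 37520

CHF 37520 > CHF 22355, so the standard income tax governs.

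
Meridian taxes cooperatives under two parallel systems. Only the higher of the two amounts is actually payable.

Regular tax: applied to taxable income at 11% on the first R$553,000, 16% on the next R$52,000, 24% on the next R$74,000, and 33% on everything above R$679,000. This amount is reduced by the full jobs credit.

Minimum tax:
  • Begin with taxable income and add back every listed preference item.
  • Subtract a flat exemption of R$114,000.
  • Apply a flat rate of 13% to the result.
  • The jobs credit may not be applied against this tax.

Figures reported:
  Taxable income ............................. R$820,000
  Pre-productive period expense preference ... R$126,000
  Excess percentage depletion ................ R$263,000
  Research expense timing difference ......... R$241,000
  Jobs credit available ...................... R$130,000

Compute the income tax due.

R$173,680

Minimum tax:
  Adjusted income: R$820,000 + R$126,000 + R$263,000 + R$241,000 = R$1,450,000
  Less exemption R$114,000 → base R$1,336,000
  R$1,336,000 × 13% = R$173,680

Regular tax:
  R$553,000 × 11% = R$60,830
  R$52,000 × 16% = R$8,320
  R$74,000 × 24% = R$17,760
  R$141,000 × 33% = R$46,530
  → R$133,440
  Less jobs credit R$130,000 → R$3,440

R$173,680 > R$3,440, so the minimum tax is the binding amount.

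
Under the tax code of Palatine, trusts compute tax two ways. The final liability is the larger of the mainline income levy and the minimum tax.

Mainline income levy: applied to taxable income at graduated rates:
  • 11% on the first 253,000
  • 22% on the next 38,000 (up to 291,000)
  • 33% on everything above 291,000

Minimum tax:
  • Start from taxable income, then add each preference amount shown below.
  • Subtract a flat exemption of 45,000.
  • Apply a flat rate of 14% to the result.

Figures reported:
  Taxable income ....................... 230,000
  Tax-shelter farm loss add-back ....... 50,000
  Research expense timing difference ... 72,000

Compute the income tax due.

Mainline income levy:
  230,000 × 11% = 25,300

Minimum tax:
  Adjusted income: 230,000 + 50,000 + 72,000 = 352,000
  Less exemption 45,000 → base 307,000
  307,000 × 14% = 42,980

42,980 > 25,300, so the minimum tax is the binding amount.

42,980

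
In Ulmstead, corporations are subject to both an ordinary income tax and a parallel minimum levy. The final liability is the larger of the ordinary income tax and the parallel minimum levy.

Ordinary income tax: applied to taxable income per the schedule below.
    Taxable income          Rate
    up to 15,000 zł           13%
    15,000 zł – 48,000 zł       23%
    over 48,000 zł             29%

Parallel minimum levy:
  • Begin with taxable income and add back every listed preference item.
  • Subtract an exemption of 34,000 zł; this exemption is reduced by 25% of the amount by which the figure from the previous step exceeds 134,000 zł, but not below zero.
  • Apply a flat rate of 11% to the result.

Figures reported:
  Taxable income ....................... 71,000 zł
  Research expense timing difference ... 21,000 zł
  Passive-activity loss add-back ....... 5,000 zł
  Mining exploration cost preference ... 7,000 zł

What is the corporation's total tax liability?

16,210 zł

Ordinary income tax:
  15,000 zł × 13% = 1,950 zł
  33,000 zł × 23% = 7,590 zł
  23,000 zł × 29% = 6,670 zł
  → 16,210 zł

Parallel minimum levy:
  Adjusted income: 71,000 zł + 21,000 zł + 5,000 zł + 7,000 zł = 104,000 zł
  Exemption: 104,000 zł ≤ 134,000 zł, so full 34,000 zł applies
  Base: 104,000 zł − 34,000 zł = 70,000 zł
  70,000 zł × 11% = 7,700 zł

16,210 zł > 7,700 zł, so the ordinary income tax governs.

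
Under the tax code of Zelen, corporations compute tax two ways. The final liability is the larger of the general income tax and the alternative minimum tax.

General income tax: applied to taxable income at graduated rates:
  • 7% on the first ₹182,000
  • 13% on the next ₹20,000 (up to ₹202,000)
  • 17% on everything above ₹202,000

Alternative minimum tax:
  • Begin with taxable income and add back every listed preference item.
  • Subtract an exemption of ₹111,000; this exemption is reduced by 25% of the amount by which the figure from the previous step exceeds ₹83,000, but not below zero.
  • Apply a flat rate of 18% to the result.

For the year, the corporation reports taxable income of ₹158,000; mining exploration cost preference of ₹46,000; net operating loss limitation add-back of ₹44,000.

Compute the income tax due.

₹32,085

General income tax:
  ₹158,000 × 7% = ₹11,060

Alternative minimum tax:
  Adjusted income: ₹158,000 + ₹46,000 + ₹44,000 = ₹248,000
  Exemption: ₹111,000 − 25% × (₹248,000 − ₹83,000) = ₹111,000 − ₹41,250 = ₹69,750
  Base: ₹248,000 − ₹69,750 = ₹178,250
  ₹178,250 × 18% = ₹32,085

₹32,085 > ₹11,060, so the alternative minimum tax is the binding amount.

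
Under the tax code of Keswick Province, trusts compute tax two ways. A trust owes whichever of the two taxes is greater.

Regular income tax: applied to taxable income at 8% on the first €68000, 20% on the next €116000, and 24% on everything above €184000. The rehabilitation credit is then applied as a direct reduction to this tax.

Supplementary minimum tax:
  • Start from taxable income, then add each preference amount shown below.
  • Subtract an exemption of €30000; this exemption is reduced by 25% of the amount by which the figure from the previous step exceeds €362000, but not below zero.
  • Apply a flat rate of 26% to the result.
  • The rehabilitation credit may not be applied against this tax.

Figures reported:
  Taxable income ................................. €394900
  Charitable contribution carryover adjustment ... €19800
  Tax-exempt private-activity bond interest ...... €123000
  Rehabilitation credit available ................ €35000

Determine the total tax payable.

Supplementary minimum tax:
  Adjusted income: €394900 + €19800 + €123000 = €537700
  Exemption: 25% × (€537700 − €362000) = €43925 ≥ €30000, so the exemption is fully phased out
  Base: €537700 − €0 = €537700
  €537700 × 26% = €139802

Regular income tax:
  €68000 × 8% = €5440
  €116000 × 20% = €23200
  €210900 × 24% = €50616
  → €79256
  Less rehabilitation credit €35000 → €44256

€139802 > €44256, so the supplementary minimum tax is the binding amount.

€139802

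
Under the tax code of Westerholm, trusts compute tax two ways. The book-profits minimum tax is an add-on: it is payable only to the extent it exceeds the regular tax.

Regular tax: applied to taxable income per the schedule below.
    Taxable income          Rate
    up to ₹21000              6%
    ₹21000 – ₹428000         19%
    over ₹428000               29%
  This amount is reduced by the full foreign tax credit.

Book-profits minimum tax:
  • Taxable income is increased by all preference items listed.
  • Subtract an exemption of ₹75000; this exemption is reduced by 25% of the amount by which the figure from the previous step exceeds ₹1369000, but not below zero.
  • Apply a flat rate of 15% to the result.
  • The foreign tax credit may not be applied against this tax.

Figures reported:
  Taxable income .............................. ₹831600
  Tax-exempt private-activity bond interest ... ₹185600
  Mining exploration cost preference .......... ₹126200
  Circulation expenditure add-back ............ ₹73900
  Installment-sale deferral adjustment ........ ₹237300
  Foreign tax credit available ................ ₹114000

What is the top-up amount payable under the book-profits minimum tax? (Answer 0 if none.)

Book-profits minimum tax:
  Adjusted income: ₹831600 + ₹185600 + ₹126200 + ₹73900 + ₹237300 = ₹1454600
  Exemption: ₹75000 − 25% × (₹1454600 − ₹1369000) = ₹75000 − ₹21400 = ₹53600
  Base: ₹1454600 − ₹53600 = ₹1401000
  ₹1401000 × 15% = ₹210150

Regular tax:
  ₹21000 × 6% = ₹1260
  ₹407000 × 19% = ₹77330
  ₹403600 × 29% = ₹117044
  → ₹195634
  Less foreign tax credit ₹114000 → ₹81634

Excess of book-profits minimum tax over regular tax: ₹210150 − ₹81634 = ₹128516.

₹128516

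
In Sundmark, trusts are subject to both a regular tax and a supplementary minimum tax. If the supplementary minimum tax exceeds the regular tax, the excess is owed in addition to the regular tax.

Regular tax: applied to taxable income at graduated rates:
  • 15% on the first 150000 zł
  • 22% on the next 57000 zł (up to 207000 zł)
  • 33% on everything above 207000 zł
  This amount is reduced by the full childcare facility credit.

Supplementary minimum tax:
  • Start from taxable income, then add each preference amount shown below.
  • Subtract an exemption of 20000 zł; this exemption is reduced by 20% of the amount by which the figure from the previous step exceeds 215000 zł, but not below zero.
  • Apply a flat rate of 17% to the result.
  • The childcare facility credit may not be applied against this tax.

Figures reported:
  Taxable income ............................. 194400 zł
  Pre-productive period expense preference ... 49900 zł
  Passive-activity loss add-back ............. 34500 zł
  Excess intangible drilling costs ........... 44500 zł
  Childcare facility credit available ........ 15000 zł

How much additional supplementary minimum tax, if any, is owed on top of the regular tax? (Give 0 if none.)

Regular tax:
  150000 zł × 15% = 22500 zł
  44400 zł × 22% = 9768 zł
  → 32268 zł
  Less childcare facility credit 15000 zł → 17268 zł

Supplementary minimum tax:
  Adjusted income: 194400 zł + 49900 zł + 34500 zł + 44500 zł = 323300 zł
  Exemption: 20% × (323300 zł − 215000 zł) = 21660 zł ≥ 20000 zł, so the exemption is fully phased out
  Base: 323300 zł − 0 zł = 323300 zł
  323300 zł × 17% = 54961 zł

Excess of supplementary minimum tax over regular tax: 54961 zł − 17268 zł = 37693 zł.

37693 zł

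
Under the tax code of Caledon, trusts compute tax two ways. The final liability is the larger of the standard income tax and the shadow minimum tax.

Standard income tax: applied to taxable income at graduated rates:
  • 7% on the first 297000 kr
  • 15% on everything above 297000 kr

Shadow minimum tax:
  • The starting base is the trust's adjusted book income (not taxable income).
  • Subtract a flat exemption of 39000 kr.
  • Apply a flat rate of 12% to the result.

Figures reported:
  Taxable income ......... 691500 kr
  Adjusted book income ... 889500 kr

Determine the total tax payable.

Shadow minimum tax:
  Base (adjusted book income): 889500 kr
  Less exemption 39000 kr → base 850500 kr
  850500 kr × 12% = 102060 kr

Standard income tax:
  297000 kr × 7% = 20790 kr
  394500 kr × 15% = 59175 kr
  → 79965 kr

102060 kr > 79965 kr, so the shadow minimum tax is the binding amount.

102060 kr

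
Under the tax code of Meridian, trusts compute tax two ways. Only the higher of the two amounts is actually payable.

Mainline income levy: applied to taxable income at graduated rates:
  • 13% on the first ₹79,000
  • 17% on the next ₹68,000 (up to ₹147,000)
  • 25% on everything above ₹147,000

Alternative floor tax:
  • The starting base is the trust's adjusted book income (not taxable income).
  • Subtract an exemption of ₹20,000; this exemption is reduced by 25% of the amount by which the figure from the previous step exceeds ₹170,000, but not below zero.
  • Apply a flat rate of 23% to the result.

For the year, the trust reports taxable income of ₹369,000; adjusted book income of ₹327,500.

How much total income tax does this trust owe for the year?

Mainline income levy:
  ₹79,000 × 13% = ₹10,270
  ₹68,000 × 17% = ₹11,560
  ₹222,000 × 25% = ₹55,500
  → ₹77,330

Alternative floor tax:
  Base (adjusted book income): ₹327,500
  Exemption: 25% × (₹327,500 − ₹170,000) = ₹39,375 ≥ ₹20,000, so the exemption is fully phased out
  Base: ₹327,500 − ₹0 = ₹327,500
  ₹327,500 × 23% = ₹75,325

₹77,330 > ₹75,325, so the mainline income levy governs.

₹77,330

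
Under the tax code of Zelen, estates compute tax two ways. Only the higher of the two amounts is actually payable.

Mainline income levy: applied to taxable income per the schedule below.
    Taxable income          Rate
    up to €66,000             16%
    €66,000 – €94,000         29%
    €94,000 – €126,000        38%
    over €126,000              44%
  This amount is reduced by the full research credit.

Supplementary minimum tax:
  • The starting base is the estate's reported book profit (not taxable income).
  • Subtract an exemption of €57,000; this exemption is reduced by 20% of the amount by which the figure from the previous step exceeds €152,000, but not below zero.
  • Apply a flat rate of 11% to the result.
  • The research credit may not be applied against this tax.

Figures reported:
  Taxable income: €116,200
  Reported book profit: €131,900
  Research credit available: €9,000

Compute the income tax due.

Mainline income levy:
  €66,000 × 16% = €10,560
  €28,000 × 29% = €8,120
  €22,200 × 38% = €8,436
  → €27,116
  Less research credit €9,000 → €18,116

Supplementary minimum tax:
  Base (reported book profit): €131,900
  Exemption: €131,900 ≤ €152,000, so full €57,000 applies
  Base: €131,900 − €57,000 = €74,900
  €74,900 × 11% = €8,239

€18,116 > €8,239, so the mainline income levy governs.

€18,116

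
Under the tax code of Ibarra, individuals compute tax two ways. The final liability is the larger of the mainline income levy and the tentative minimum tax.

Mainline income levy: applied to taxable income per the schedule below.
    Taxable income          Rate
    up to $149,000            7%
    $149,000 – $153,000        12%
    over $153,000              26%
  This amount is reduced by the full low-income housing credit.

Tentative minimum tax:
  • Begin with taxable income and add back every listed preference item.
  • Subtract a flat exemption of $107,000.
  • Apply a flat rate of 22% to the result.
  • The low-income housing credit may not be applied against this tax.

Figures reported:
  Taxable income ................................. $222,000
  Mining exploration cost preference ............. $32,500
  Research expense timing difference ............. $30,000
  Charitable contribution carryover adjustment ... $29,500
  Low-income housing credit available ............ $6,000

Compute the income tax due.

Mainline income levy:
  $149,000 × 7% = $10,430
  $4,000 × 12% = $480
  $69,000 × 26% = $17,940
  → $28,850
  Less low-income housing credit $6,000 → $22,850

Tentative minimum tax:
  Adjusted income: $222,000 + $32,500 + $30,000 + $29,500 = $314,000
  Less exemption $107,000 → base $207,000
  $207,000 × 22% = $45,540

$45,540 > $22,850, so the tentative minimum tax is the binding amount.

$45,540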